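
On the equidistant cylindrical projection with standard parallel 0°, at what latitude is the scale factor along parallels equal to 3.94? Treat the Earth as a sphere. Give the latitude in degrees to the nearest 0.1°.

Plate carrée: h = 1, k = sec φ along parallels.
sec φ = 3.94  ⇒  cos φ = 0.2538  ⇒  φ ≈ 75.3°.

75.3°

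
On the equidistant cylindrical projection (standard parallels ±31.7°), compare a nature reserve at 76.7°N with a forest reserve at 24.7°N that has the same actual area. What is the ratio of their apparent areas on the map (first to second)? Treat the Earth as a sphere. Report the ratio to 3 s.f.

3.95

In the equirectangular projection with standard parallel φ₀ = 31.7° (x = Rλ cos φ₀, y = Rφ), meridians are true-scale (h = 1) and the parallel scale is k = cos φ₀ / cos φ.
Areal scale at 76.7°: h·k = 1.000 × 3.698 = 3.698.
Areal scale at 24.7°: h·k = 1.000 × 0.9365 = 0.9365.
Ratio = 3.698/0.9365 ≈ 3.95.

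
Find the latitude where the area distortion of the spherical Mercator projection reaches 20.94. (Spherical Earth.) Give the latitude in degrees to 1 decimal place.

77.4°

Mercator areal scale is sec²φ.
sec²φ = 20.94  ⇒  cos²φ = 0.04776  ⇒  cos φ = 0.2185.
φ = arccos(0.2185) ≈ 77.4°.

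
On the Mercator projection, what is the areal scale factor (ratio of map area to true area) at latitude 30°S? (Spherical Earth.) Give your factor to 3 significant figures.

1.33

Mercator is conformal, so the point scale is isotropic: h = k = sec φ = 1/cos φ.
Areal scale = k² = sec²φ = 1/cos²(30°) = 1/0.8660² = 1.333.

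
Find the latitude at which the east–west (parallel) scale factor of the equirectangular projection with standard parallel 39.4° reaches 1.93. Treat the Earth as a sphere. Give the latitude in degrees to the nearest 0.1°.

The equidistant cylindrical projection with φ₀ = 39.4° has h = 1 (meridians true) and k = cos φ₀ / cos φ along parallels.
k = cos φ₀ / cos φ = 1.93  ⇒  cos φ = cos 39.4° / 1.93 = 0.4004.
φ = arccos(0.4004) ≈ 66.4°.

66.4°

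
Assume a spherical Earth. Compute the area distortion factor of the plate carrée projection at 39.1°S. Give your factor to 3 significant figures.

1.29

In the plate carrée (x = Rλ, y = Rφ), meridians are true-scale (h = 1) and parallels are stretched by k = sec φ.
Areal scale = h·k = 1 × sec φ; at 39.1°, h = 1.000, k = 1.289, so h·k = 1.289.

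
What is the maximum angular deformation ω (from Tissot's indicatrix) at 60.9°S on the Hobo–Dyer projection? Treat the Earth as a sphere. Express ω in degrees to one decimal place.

54.0°

The Hobo–Dyer projection is cylindrical equal-area with φ₀ = 37.5°. A cylindrical equal-area projection with standard parallel φ₀ has meridian scale h = cos φ / cos φ₀ and parallel scale k = cos φ₀ / cos φ (so areas are preserved, h·k = 1).
At 60.9°: h = 0.6130, k = 1.631; principal scales a = 1.631, b = 0.6130.
sin(ω/2) = (a − b)/(a + b) = 1.018/2.244 = 0.4537, so ω = 2 arcsin(0.4537) ≈ 54.0°.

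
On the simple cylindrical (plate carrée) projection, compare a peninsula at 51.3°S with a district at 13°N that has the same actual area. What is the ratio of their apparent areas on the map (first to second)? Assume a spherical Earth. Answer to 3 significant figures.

Plate carrée maps x = Rλ, y = Rφ. The meridian scale is h = 1 and the parallel scale is k = 1/cos φ = sec φ.
Areal scale at 51.3°: h·k = 1.000 × 1.599 = 1.599.
Areal scale at 13°: h·k = 1.000 × 1.026 = 1.026.
Ratio = 1.599/1.026 ≈ 1.56.

1.56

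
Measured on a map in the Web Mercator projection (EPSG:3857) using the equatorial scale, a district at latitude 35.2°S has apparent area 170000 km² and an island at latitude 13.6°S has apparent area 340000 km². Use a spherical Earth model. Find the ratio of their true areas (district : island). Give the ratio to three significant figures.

Mercator's areal exaggeration is sec²φ; hence true area = (apparent area) · cos²φ.
True area of district: 170000 × cos²(35.2°) = 170000 × 0.6677 = 113500 km².
True area of island: 340000 × cos²(13.6°) = 340000 × 0.9447 = 321200 km².
Ratio = 113500 / 321200 ≈ 0.353.

0.353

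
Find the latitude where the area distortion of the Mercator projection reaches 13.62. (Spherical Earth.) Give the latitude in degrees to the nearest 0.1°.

Mercator areal scale is sec²φ.
sec²φ = 13.62  ⇒  cos²φ = 0.07342  ⇒  cos φ = 0.2710.
φ = arccos(0.2710) ≈ 74.3°.

74.3°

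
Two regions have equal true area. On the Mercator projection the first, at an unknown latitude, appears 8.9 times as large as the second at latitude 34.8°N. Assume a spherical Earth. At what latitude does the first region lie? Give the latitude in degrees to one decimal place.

74.0°

On Mercator, (apparent₁)/(apparent₂) = sec²φ₁ / sec²φ₂ when true areas are equal.
cos²φ₂ / cos²φ₁ = 8.9  ⇒  cos φ₁ = cos 34.8° / √8.9 = 0.8211/2.983 = 0.2752.
φ₁ = arccos(0.2752) ≈ 74.0°.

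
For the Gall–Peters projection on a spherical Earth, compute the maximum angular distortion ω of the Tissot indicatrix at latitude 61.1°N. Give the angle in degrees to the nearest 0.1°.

The Gall–Peters projection is cylindrical equal-area with φ₀ = 45°. Cylindrical equal-area (φ₀ = 45°): h = cos φ / cos 45° along meridians, k = cos 45° / cos φ along parallels; h·k = 1.
At 61.1°: h = 0.6835, k = 1.463; principal scales a = 1.463, b = 0.6835.
sin(ω/2) = (a − b)/(a + b) = 0.7797/2.147 = 0.3632, so ω = 2 arcsin(0.3632) ≈ 42.6°.

42.6°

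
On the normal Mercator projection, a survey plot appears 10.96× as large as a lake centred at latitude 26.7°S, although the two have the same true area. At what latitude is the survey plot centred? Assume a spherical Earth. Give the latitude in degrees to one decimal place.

74.3°

On Mercator, (apparent₁)/(apparent₂) = sec²φ₁ / sec²φ₂ when true areas are equal.
cos²φ₂ / cos²φ₁ = 10.96  ⇒  cos φ₁ = cos 26.7° / √10.96 = 0.8934/3.311 = 0.2699.
φ₁ = arccos(0.2699) ≈ 74.3°.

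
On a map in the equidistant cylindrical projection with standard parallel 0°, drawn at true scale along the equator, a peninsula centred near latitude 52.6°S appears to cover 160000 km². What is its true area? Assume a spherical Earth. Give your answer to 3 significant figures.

For the equirectangular projection with φ₀ = 0 (plate carrée), h = 1 along meridians and k = sec φ along parallels.
Areal scale = h·k = 1 × sec φ; at 52.6°, h = 1.000, k = 1.646, so h·k = 1.646.
True area = apparent / (areal scale) = 160000 / 1.646 ≈ 97200 km².

97200 km²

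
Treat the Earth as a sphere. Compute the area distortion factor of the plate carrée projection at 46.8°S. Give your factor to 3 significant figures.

1.46

Plate carrée maps x = Rλ, y = Rφ. The meridian scale is h = 1 and the parallel scale is k = 1/cos φ = sec φ.
Areal scale = h·k = 1 × sec φ; at 46.8°, h = 1.000, k = 1.461, so h·k = 1.461.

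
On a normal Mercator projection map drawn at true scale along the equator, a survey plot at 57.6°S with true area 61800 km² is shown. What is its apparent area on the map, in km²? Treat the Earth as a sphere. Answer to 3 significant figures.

215000 km²

Mercator is conformal, so the point scale is isotropic: h = k = sec φ = 1/cos φ.
Areal scale = k² = sec²φ = 1/cos²(57.6°) = 1/0.5358² = 3.483.
Apparent area = 61800 × 3.483 ≈ 215000 km².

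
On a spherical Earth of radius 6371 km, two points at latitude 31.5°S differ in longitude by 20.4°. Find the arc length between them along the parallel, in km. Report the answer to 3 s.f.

1930 km

Arc length along a parallel = R cos φ · Δλ (with Δλ in radians).
= 6371 × cos 31.5° × (20.4° × π/180) = 6371 × 0.8526 × 0.3560 ≈ 1930 km.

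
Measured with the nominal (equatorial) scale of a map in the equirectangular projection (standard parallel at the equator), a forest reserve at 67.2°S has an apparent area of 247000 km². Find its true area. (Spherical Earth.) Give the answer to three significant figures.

95700 km²

For the equirectangular projection with φ₀ = 0 (plate carrée), h = 1 along meridians and k = sec φ along parallels.
Areal scale = h·k = 1 × sec φ; at 67.2°, h = 1.000, k = 2.581, so h·k = 2.581.
True area = apparent / (areal scale) = 247000 / 2.581 ≈ 95700 km².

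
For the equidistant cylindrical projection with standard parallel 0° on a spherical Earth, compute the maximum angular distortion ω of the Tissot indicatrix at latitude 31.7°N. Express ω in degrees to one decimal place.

Plate carrée maps x = Rλ, y = Rφ. The meridian scale is h = 1 and the parallel scale is k = 1/cos φ = sec φ.
At 31.7°: h = 1.000, k = 1.175; principal scales a = 1.175, b = 1.000.
sin(ω/2) = (a − b)/(a + b) = 0.1753/2.175 = 0.08061, so ω = 2 arcsin(0.08061) ≈ 9.2°.

9.2°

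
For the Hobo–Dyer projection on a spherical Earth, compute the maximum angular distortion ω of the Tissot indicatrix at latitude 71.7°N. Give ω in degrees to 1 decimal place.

93.6°

Hobo–Dyer is a cylindrical equal-area projection with standard parallels at ±37.5°. Cylindrical equal-area (φ₀ = 37.5°): h = cos φ / cos 37.5° along meridians, k = cos 37.5° / cos φ along parallels; h·k = 1.
At 71.7°: h = 0.3958, k = 2.527; principal scales a = 2.527, b = 0.3958.
sin(ω/2) = (a − b)/(a + b) = 2.131/2.922 = 0.7291, so ω = 2 arcsin(0.7291) ≈ 93.6°.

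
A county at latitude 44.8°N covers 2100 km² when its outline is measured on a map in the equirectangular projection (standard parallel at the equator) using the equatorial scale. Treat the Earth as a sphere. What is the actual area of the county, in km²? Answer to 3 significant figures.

1490 km²

For the equirectangular projection with φ₀ = 0 (plate carrée), h = 1 along meridians and k = sec φ along parallels.
Areal scale = h·k = 1 × sec φ; at 44.8°, h = 1.000, k = 1.409, so h·k = 1.409.
True area = apparent / (areal scale) = 2100 / 1.409 ≈ 1490 km².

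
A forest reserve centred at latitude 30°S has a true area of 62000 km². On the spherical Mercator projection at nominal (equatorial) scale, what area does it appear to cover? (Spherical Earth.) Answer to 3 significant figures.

For Mercator, h = k = sec φ (a conformal cylindrical projection has a single point scale, 1/cos φ).
Areal scale = k² = sec²φ = 1/cos²(30°) = 1/0.8660² = 1.333.
Apparent area = 62000 × 1.333 ≈ 82700 km².

82700 km²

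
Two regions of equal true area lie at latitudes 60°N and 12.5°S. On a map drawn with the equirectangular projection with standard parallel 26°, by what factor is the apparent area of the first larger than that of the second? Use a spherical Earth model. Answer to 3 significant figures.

1.95

In the equirectangular projection with standard parallel φ₀ = 26° (x = Rλ cos φ₀, y = Rφ), meridians are true-scale (h = 1) and the parallel scale is k = cos φ₀ / cos φ.
Areal scale at 60°: h·k = 1.000 × 1.798 = 1.798.
Areal scale at 12.5°: h·k = 1.000 × 0.9206 = 0.9206.
Ratio = 1.798/0.9206 ≈ 1.95.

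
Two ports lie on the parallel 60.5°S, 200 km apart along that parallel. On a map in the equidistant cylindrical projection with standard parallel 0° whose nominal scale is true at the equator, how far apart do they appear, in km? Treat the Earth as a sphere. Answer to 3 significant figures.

Plate carrée maps x = Rλ, y = Rφ. The meridian scale is h = 1 and the parallel scale is k = 1/cos φ = sec φ.
Along the parallel, k = sec 60.5° = 1/0.4924 = 2.031.
Map distance = 200 × 2.031 ≈ 406 km.

406 km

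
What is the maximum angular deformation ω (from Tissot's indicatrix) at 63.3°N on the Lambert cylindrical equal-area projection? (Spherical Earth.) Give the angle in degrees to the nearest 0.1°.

83.2°

The Lambert cylindrical equal-area projection is the cylindrical equal-area projection with its standard parallel at the equator (φ₀ = 0). Cylindrical equal-area (φ₀ = 0°): h = cos φ / cos 0° along meridians, k = cos 0° / cos φ along parallels; h·k = 1.
At 63.3°: h = 0.4493, k = 2.226; principal scales a = 2.226, b = 0.4493.
sin(ω/2) = (a − b)/(a + b) = 1.776/2.675 = 0.6640, so ω = 2 arcsin(0.6640) ≈ 83.2°.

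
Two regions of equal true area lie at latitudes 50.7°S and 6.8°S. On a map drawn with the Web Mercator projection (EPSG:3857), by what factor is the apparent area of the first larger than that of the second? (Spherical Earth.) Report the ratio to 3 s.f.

2.46

On Mercator, area is exaggerated by sec²φ = 1/cos²φ.
At 50.7°: sec²(50.7°) = 1/0.6334² = 2.493.
At 6.8°: sec²(6.8°) = 1/0.9930² = 1.014.
Ratio = 2.493/1.014 = cos²(6.8°)/cos²(50.7°) ≈ 2.46.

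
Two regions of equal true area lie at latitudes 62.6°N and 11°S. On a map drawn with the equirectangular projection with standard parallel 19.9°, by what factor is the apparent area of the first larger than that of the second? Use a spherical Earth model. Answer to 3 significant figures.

2.13

The equidistant cylindrical projection with φ₀ = 19.9° has h = 1 (meridians true) and k = cos φ₀ / cos φ along parallels.
Areal scale at 62.6°: h·k = 1.000 × 2.043 = 2.043.
Areal scale at 11°: h·k = 1.000 × 0.9579 = 0.9579.
Ratio = 2.043/0.9579 ≈ 2.13.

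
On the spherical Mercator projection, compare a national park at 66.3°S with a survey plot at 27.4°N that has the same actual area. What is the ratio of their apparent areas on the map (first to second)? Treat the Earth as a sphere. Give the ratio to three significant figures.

Mercator is conformal with k = sec φ, so areal scale = k² = sec²φ.
At 66.3°: sec²(66.3°) = 1/0.4019² = 6.190.
At 27.4°: sec²(27.4°) = 1/0.8878² = 1.269.
Ratio = 6.190/1.269 = cos²(27.4°)/cos²(66.3°) ≈ 4.88.

4.88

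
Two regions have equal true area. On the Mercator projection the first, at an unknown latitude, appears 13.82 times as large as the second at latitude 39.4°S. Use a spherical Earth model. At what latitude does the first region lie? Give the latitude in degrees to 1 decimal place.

78.0°

For equal true areas on Mercator, apparent areas scale as sec²φ, so the ratio is cos²φ₂ / cos²φ₁.
cos²φ₂ / cos²φ₁ = 13.82  ⇒  cos φ₁ = cos 39.4° / √13.82 = 0.7727/3.718 = 0.2079.
φ₁ = arccos(0.2079) ≈ 78.0°.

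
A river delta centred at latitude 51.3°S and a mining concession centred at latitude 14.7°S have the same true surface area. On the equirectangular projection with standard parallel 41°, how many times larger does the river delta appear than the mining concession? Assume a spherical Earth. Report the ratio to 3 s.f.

1.55

The equidistant cylindrical projection with φ₀ = 41° has h = 1 (meridians true) and k = cos φ₀ / cos φ along parallels.
Areal scale at 51.3°: h·k = 1.000 × 1.207 = 1.207.
Areal scale at 14.7°: h·k = 1.000 × 0.7802 = 0.7802.
Ratio = 1.207/0.7802 ≈ 1.55.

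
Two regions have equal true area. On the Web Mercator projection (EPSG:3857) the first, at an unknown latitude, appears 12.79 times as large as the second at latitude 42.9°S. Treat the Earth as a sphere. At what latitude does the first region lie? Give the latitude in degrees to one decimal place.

On Mercator, (apparent₁)/(apparent₂) = sec²φ₁ / sec²φ₂ when true areas are equal.
cos²φ₂ / cos²φ₁ = 12.79  ⇒  cos φ₁ = cos 42.9° / √12.79 = 0.7325/3.576 = 0.2048.
φ₁ = arccos(0.2048) ≈ 78.2°.

78.2°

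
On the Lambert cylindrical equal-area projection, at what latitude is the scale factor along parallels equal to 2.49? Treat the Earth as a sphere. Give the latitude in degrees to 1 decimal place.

The Lambert cylindrical equal-area projection is the cylindrical equal-area projection with its standard parallel at the equator (φ₀ = 0). For cylindrical equal-area with standard parallel φ₀, h = cos φ / cos φ₀ and k = cos φ₀ / cos φ, so h·k = 1.
k = cos φ₀ / cos φ = 2.49  ⇒  cos φ = cos 0° / 2.49 = 0.4016.
φ = arccos(0.4016) ≈ 66.3°.

66.3°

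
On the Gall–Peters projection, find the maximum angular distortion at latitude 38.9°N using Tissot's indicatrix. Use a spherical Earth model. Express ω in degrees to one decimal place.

The Gall–Peters projection is cylindrical equal-area with φ₀ = 45°. A cylindrical equal-area projection with standard parallel φ₀ has meridian scale h = cos φ / cos φ₀ and parallel scale k = cos φ₀ / cos φ (so areas are preserved, h·k = 1).
At 38.9°: h = 1.101, k = 0.9086; principal scales a = 1.101, b = 0.9086.
sin(ω/2) = (a − b)/(a + b) = 0.1920/2.009 = 0.09556, so ω = 2 arcsin(0.09556) ≈ 11.0°.

11.0°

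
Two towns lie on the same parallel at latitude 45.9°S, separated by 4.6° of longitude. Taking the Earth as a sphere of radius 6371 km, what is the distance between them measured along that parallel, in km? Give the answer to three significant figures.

356 km

Arc length along a parallel = R cos φ · Δλ (with Δλ in radians).
= 6371 × cos 45.9° × (4.6° × π/180) = 6371 × 0.6959 × 0.08029 ≈ 356 km.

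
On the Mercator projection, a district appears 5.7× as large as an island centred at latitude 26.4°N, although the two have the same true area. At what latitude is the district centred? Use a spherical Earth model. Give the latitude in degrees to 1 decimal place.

68.0°

On Mercator, (apparent₁)/(apparent₂) = sec²φ₁ / sec²φ₂ when true areas are equal.
cos²φ₂ / cos²φ₁ = 5.7  ⇒  cos φ₁ = cos 26.4° / √5.7 = 0.8957/2.387 = 0.3752.
φ₁ = arccos(0.3752) ≈ 68.0°.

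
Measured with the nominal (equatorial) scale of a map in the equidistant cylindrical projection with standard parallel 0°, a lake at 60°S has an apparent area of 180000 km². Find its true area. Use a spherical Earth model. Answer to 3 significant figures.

Plate carrée maps x = Rλ, y = Rφ. The meridian scale is h = 1 and the parallel scale is k = 1/cos φ = sec φ.
Areal scale = h·k = 1 × sec φ; at 60°, h = 1.000, k = 2.000, so h·k = 2.000.
True area = apparent / (areal scale) = 180000 / 2.000 ≈ 90000 km².

90000 km²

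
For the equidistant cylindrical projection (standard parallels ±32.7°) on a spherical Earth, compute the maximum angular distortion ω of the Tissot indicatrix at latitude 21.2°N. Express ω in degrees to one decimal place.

5.9°

With standard parallel φ₀ = 32.7°, the equirectangular projection gives x = Rλ cos φ₀, y = Rφ, so h = 1 and k = cos 32.7° / cos φ.
At 21.2°: h = 1.000, k = 0.9026; principal scales a = 1.000, b = 0.9026.
sin(ω/2) = (a − b)/(a + b) = 0.09741/1.903 = 0.05120, so ω = 2 arcsin(0.05120) ≈ 5.9°.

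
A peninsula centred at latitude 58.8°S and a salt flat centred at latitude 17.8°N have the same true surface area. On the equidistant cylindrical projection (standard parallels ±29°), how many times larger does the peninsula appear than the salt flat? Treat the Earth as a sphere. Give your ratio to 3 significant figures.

With standard parallel φ₀ = 29°, the equirectangular projection gives x = Rλ cos φ₀, y = Rφ, so h = 1 and k = cos 29° / cos φ.
Areal scale at 58.8°: h·k = 1.000 × 1.688 = 1.688.
Areal scale at 17.8°: h·k = 1.000 × 0.9186 = 0.9186.
Ratio = 1.688/0.9186 ≈ 1.84.

1.84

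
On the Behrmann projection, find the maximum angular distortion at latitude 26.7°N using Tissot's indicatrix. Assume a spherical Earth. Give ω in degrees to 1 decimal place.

3.6°

The Behrmann projection is cylindrical equal-area with φ₀ = 30°. A cylindrical equal-area projection with standard parallel φ₀ has meridian scale h = cos φ / cos φ₀ and parallel scale k = cos φ₀ / cos φ (so areas are preserved, h·k = 1).
At 26.7°: h = 1.032, k = 0.9694; principal scales a = 1.032, b = 0.9694.
sin(ω/2) = (a − b)/(a + b) = 0.06219/2.001 = 0.03108, so ω = 2 arcsin(0.03108) ≈ 3.6°.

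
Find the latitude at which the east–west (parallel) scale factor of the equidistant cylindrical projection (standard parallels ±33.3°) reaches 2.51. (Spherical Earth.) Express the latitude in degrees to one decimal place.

70.5°

With standard parallel φ₀ = 33.3°, the equirectangular projection gives x = Rλ cos φ₀, y = Rφ, so h = 1 and k = cos 33.3° / cos φ.
k = cos φ₀ / cos φ = 2.51  ⇒  cos φ = cos 33.3° / 2.51 = 0.3330.
φ = arccos(0.3330) ≈ 70.5°.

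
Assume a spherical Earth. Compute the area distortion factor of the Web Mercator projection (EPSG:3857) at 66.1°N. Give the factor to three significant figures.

For Mercator, h = k = sec φ (a conformal cylindrical projection has a single point scale, 1/cos φ).
Areal scale = k² = sec²φ = 1/cos²(66.1°) = 1/0.4051² = 6.092.

6.09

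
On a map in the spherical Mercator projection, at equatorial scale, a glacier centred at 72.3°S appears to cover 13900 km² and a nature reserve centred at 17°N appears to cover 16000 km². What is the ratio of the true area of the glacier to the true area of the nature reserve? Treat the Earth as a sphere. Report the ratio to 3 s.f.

0.0878

On Mercator the areal scale is sec²φ, so true area = apparent × cos²φ.
True area of glacier: 13900 × cos²(72.3°) = 13900 × 0.09244 = 1285 km².
True area of nature reserve: 16000 × cos²(17°) = 16000 × 0.9145 = 14630 km².
Ratio = 1285 / 14630 ≈ 0.0878.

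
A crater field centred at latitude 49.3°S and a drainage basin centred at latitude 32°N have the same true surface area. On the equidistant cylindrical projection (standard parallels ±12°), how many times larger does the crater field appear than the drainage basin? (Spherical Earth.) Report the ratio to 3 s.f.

1.30

With standard parallel φ₀ = 12°, the equirectangular projection gives x = Rλ cos φ₀, y = Rφ, so h = 1 and k = cos 12° / cos φ.
Areal scale at 49.3°: h·k = 1.000 × 1.500 = 1.500.
Areal scale at 32°: h·k = 1.000 × 1.153 = 1.153.
Ratio = 1.500/1.153 ≈ 1.30.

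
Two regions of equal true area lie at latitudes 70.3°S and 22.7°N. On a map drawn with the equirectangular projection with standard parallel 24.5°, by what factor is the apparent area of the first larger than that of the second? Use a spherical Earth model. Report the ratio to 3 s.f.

In the equirectangular projection with standard parallel φ₀ = 24.5° (x = Rλ cos φ₀, y = Rφ), meridians are true-scale (h = 1) and the parallel scale is k = cos φ₀ / cos φ.
Areal scale at 70.3°: h·k = 1.000 × 2.699 = 2.699.
Areal scale at 22.7°: h·k = 1.000 × 0.9864 = 0.9864.
Ratio = 2.699/0.9864 ≈ 2.74.

2.74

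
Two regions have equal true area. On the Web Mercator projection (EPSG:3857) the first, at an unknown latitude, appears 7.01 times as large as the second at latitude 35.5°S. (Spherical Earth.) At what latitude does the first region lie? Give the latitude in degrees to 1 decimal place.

72.1°

Mercator areal scale is sec²φ, so apparent-area ratio = sec²φ₁ / sec²φ₂ = cos²φ₂ / cos²φ₁.
cos²φ₂ / cos²φ₁ = 7.01  ⇒  cos φ₁ = cos 35.5° / √7.01 = 0.8141/2.648 = 0.3075.
φ₁ = arccos(0.3075) ≈ 72.1°.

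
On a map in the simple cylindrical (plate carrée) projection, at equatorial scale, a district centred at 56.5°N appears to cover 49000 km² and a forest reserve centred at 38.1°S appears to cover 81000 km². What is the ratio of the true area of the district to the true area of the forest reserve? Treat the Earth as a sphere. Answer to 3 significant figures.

On the plate carrée, areal scale = h·k = 1 × sec φ, so true area = apparent × cos φ.
True area of district: 49000 × cos(56.5°) = 49000 × 0.5519 = 27040 km².
True area of forest reserve: 81000 × cos(38.1°) = 81000 × 0.7869 = 63740 km².
Ratio = 27040 / 63740 ≈ 0.424.

0.424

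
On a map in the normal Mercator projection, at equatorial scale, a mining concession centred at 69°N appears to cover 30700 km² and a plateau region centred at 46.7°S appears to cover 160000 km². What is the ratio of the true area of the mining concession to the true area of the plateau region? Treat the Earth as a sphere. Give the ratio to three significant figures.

Since Mercator area scale is 1/cos²φ, the true area equals the apparent area multiplied by cos²φ.
True area of mining concession: 30700 × cos²(69°) = 30700 × 0.1284 = 3943 km².
True area of plateau region: 160000 × cos²(46.7°) = 160000 × 0.4703 = 75260 km².
Ratio = 3943 / 75260 ≈ 0.0524.

0.0524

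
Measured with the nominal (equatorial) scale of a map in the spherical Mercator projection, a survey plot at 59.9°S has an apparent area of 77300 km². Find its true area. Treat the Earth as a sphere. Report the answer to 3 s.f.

The Mercator projection is conformal; its linear scale factor is the same in every direction and equals sec φ = 1/cos φ.
Areal scale = k² = sec²φ = 1/cos²(59.9°) = 1/0.5015² = 3.976.
True area = apparent / (areal scale) = 77300 / 3.976 ≈ 19400 km².

19400 km²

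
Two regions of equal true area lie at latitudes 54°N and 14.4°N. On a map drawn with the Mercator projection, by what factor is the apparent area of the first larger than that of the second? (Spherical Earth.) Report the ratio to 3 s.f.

On Mercator, area is exaggerated by sec²φ = 1/cos²φ.
At 54°: sec²(54°) = 1/0.5878² = 2.894.
At 14.4°: sec²(14.4°) = 1/0.9686² = 1.066.
Ratio = 2.894/1.066 = cos²(14.4°)/cos²(54°) ≈ 2.72.

2.72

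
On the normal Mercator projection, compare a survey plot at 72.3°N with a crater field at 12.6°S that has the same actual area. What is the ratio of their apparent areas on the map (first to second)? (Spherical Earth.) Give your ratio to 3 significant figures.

Mercator areal scale is sec²φ.
At 72.3°: sec²(72.3°) = 1/0.3040² = 10.82.
At 12.6°: sec²(12.6°) = 1/0.9759² = 1.050.
Ratio = 10.82/1.050 = cos²(12.6°)/cos²(72.3°) ≈ 10.3.

10.3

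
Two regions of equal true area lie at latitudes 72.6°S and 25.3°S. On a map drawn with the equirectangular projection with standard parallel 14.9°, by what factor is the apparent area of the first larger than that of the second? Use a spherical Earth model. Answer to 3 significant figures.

3.02

With standard parallel φ₀ = 14.9°, the equirectangular projection gives x = Rλ cos φ₀, y = Rφ, so h = 1 and k = cos 14.9° / cos φ.
Areal scale at 72.6°: h·k = 1.000 × 3.232 = 3.232.
Areal scale at 25.3°: h·k = 1.000 × 1.069 = 1.069.
Ratio = 3.232/1.069 ≈ 3.02.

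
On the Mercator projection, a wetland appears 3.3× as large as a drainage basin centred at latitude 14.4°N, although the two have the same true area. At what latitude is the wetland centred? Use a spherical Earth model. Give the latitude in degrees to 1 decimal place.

57.8°

On Mercator, (apparent₁)/(apparent₂) = sec²φ₁ / sec²φ₂ when true areas are equal.
cos²φ₂ / cos²φ₁ = 3.3  ⇒  cos φ₁ = cos 14.4° / √3.3 = 0.9686/1.817 = 0.5332.
φ₁ = arccos(0.5332) ≈ 57.8°.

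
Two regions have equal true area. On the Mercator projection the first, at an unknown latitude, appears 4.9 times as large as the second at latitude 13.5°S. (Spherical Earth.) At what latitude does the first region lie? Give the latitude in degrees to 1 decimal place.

63.9°

Mercator areal scale is sec²φ, so apparent-area ratio = sec²φ₁ / sec²φ₂ = cos²φ₂ / cos²φ₁.
cos²φ₂ / cos²φ₁ = 4.9  ⇒  cos φ₁ = cos 13.5° / √4.9 = 0.9724/2.214 = 0.4393.
φ₁ = arccos(0.4393) ≈ 63.9°.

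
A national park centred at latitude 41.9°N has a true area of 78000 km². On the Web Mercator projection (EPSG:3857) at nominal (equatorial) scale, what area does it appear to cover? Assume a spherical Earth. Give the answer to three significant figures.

141000 km²

Mercator is conformal, so the point scale is isotropic: h = k = sec φ = 1/cos φ.
Areal scale = k² = sec²φ = 1/cos²(41.9°) = 1/0.7443² = 1.805.
Apparent area = 78000 × 1.805 ≈ 141000 km².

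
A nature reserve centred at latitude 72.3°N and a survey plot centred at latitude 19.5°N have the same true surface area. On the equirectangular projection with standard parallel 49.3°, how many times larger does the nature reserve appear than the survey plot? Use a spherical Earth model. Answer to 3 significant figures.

The equidistant cylindrical projection with φ₀ = 49.3° has h = 1 (meridians true) and k = cos φ₀ / cos φ along parallels.
Areal scale at 72.3°: h·k = 1.000 × 2.145 = 2.145.
Areal scale at 19.5°: h·k = 1.000 × 0.6918 = 0.6918.
Ratio = 2.145/0.6918 ≈ 3.10.

3.10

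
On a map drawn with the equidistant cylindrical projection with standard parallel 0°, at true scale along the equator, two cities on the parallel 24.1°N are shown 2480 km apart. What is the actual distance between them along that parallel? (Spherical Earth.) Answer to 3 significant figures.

Plate carrée maps x = Rλ, y = Rφ. The meridian scale is h = 1 and the parallel scale is k = 1/cos φ = sec φ.
Along the parallel at 24.1°, map distances are exaggerated by k = sec 24.1° = 1.095.
True distance = 2480 / 1.095 = 2480 × cos 24.1° ≈ 2260 km.

2260 km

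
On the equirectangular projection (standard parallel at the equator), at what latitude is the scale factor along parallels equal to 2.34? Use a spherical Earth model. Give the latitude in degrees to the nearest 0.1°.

Plate carrée: h = 1, k = sec φ along parallels.
sec φ = 2.34  ⇒  cos φ = 0.4274  ⇒  φ ≈ 64.7°.

64.7°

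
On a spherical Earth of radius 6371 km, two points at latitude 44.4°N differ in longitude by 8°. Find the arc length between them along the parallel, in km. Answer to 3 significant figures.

636 km

Arc length along a parallel = R cos φ · Δλ (with Δλ in radians).
= 6371 × cos 44.4° × (8° × π/180) = 6371 × 0.7145 × 0.1396 ≈ 636 km.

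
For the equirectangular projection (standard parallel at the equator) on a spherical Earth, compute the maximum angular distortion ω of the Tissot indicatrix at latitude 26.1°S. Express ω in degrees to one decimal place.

In the plate carrée (x = Rλ, y = Rφ), meridians are true-scale (h = 1) and parallels are stretched by k = sec φ.
At 26.1°: h = 1.000, k = 1.114; principal scales a = 1.114, b = 1.000.
sin(ω/2) = (a − b)/(a + b) = 0.1136/2.114 = 0.05373, so ω = 2 arcsin(0.05373) ≈ 6.2°.

6.2°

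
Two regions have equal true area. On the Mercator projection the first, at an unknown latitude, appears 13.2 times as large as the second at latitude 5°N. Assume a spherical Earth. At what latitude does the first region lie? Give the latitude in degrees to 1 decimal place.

74.1°

Mercator areal scale is sec²φ, so apparent-area ratio = sec²φ₁ / sec²φ₂ = cos²φ₂ / cos²φ₁.
cos²φ₂ / cos²φ₁ = 13.2  ⇒  cos φ₁ = cos 5° / √13.2 = 0.9962/3.633 = 0.2742.
φ₁ = arccos(0.2742) ≈ 74.1°.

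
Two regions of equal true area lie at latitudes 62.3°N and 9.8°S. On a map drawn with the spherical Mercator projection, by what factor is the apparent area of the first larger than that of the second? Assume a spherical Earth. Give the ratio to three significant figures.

4.49

Mercator areal scale is sec²φ.
At 62.3°: sec²(62.3°) = 1/0.4648² = 4.628.
At 9.8°: sec²(9.8°) = 1/0.9854² = 1.030.
Ratio = 4.628/1.030 = cos²(9.8°)/cos²(62.3°) ≈ 4.49.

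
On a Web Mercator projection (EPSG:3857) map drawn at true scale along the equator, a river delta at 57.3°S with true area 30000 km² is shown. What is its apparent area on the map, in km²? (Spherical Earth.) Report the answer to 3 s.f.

The Mercator projection is conformal; its linear scale factor is the same in every direction and equals sec φ = 1/cos φ.
Areal scale = k² = sec²φ = 1/cos²(57.3°) = 1/0.5402² = 3.426.
Apparent area = 30000 × 3.426 ≈ 103000 km².

103000 km²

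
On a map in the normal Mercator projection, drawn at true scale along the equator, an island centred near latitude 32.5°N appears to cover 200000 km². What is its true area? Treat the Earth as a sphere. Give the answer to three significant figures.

Mercator is conformal, so the point scale is isotropic: h = k = sec φ = 1/cos φ.
Areal scale = k² = sec²φ = 1/cos²(32.5°) = 1/0.8434² = 1.406.
True area = apparent / (areal scale) = 200000 / 1.406 ≈ 142000 km².

142000 km²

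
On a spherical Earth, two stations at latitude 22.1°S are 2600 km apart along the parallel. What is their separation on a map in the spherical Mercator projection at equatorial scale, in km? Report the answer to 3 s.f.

2810 km

Mercator is conformal, so the point scale is isotropic: h = k = sec φ = 1/cos φ.
Along the parallel, k = sec 22.1° = 1/0.9265 = 1.079.
Map distance = 2600 × 1.079 ≈ 2810 km.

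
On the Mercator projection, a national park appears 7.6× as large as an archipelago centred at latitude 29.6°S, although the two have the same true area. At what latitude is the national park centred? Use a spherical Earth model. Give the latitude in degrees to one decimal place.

Mercator areal scale is sec²φ, so apparent-area ratio = sec²φ₁ / sec²φ₂ = cos²φ₂ / cos²φ₁.
cos²φ₂ / cos²φ₁ = 7.6  ⇒  cos φ₁ = cos 29.6° / √7.6 = 0.8695/2.757 = 0.3154.
φ₁ = arccos(0.3154) ≈ 71.6°.

71.6°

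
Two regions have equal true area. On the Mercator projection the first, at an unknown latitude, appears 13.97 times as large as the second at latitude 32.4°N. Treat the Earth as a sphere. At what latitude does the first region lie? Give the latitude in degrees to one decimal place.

For equal true areas on Mercator, apparent areas scale as sec²φ, so the ratio is cos²φ₂ / cos²φ₁.
cos²φ₂ / cos²φ₁ = 13.97  ⇒  cos φ₁ = cos 32.4° / √13.97 = 0.8443/3.738 = 0.2259.
φ₁ = arccos(0.2259) ≈ 76.9°.

76.9°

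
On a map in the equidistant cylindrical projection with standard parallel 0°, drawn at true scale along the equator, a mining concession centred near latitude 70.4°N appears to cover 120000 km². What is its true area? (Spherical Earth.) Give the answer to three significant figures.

For the equirectangular projection with φ₀ = 0 (plate carrée), h = 1 along meridians and k = sec φ along parallels.
Areal scale = h·k = 1 × sec φ; at 70.4°, h = 1.000, k = 2.981, so h·k = 2.981.
True area = apparent / (areal scale) = 120000 / 2.981 ≈ 40300 km².

40300 km²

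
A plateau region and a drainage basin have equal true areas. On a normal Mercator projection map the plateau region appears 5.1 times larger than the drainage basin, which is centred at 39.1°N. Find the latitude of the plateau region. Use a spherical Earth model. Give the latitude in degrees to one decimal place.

69.9°

On Mercator, (apparent₁)/(apparent₂) = sec²φ₁ / sec²φ₂ when true areas are equal.
cos²φ₂ / cos²φ₁ = 5.1  ⇒  cos φ₁ = cos 39.1° / √5.1 = 0.7760/2.258 = 0.3436.
φ₁ = arccos(0.3436) ≈ 69.9°.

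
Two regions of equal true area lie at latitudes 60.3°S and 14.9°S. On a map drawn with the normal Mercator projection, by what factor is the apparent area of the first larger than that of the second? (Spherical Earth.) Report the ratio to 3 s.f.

On Mercator, area is exaggerated by sec²φ = 1/cos²φ.
At 60.3°: sec²(60.3°) = 1/0.4955² = 4.074.
At 14.9°: sec²(14.9°) = 1/0.9664² = 1.071.
Ratio = 4.074/1.071 = cos²(14.9°)/cos²(60.3°) ≈ 3.80.

3.80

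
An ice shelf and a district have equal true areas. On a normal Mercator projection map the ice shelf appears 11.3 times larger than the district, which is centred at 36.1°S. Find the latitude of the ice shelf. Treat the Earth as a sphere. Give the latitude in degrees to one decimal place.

76.1°

On Mercator, (apparent₁)/(apparent₂) = sec²φ₁ / sec²φ₂ when true areas are equal.
cos²φ₂ / cos²φ₁ = 11.3  ⇒  cos φ₁ = cos 36.1° / √11.3 = 0.8080/3.362 = 0.2404.
φ₁ = arccos(0.2404) ≈ 76.1°.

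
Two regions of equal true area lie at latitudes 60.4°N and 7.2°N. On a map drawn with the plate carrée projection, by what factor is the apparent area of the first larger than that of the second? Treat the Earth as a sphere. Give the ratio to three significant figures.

2.01

In the plate carrée (x = Rλ, y = Rφ), meridians are true-scale (h = 1) and parallels are stretched by k = sec φ.
Areal scale at 60.4°: h·k = 1.000 × 2.025 = 2.025.
Areal scale at 7.2°: h·k = 1.000 × 1.008 = 1.008.
Ratio = 2.025/1.008 ≈ 2.01.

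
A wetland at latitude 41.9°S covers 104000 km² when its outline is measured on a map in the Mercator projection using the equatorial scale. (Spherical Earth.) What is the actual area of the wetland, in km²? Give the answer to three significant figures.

57600 km²

For Mercator, h = k = sec φ (a conformal cylindrical projection has a single point scale, 1/cos φ).
Areal scale = k² = sec²φ = 1/cos²(41.9°) = 1/0.7443² = 1.805.
True area = apparent / (areal scale) = 104000 / 1.805 ≈ 57600 km².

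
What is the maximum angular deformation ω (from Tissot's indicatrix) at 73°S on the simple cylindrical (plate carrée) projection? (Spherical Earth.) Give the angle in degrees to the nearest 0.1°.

For the equirectangular projection with φ₀ = 0 (plate carrée), h = 1 along meridians and k = sec φ along parallels.
At 73°: h = 1.000, k = 3.420; principal scales a = 3.420, b = 1.000.
sin(ω/2) = (a − b)/(a + b) = 2.420/4.420 = 0.5475, so ω = 2 arcsin(0.5475) ≈ 66.4°.

66.4°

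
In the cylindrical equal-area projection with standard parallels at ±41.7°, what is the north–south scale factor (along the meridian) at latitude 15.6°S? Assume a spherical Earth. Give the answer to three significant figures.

For cylindrical equal-area with standard parallel φ₀, h = cos φ / cos φ₀ and k = cos φ₀ / cos φ, so h·k = 1.
h = cos 15.6° / cos 41.7° = 0.9632/0.7466 = 1.290.

1.29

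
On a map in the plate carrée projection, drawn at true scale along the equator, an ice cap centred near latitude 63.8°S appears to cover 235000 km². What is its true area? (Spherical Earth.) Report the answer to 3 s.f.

For the equirectangular projection with φ₀ = 0 (plate carrée), h = 1 along meridians and k = sec φ along parallels.
Areal scale = h·k = 1 × sec φ; at 63.8°, h = 1.000, k = 2.265, so h·k = 2.265.
True area = apparent / (areal scale) = 235000 / 2.265 ≈ 104000 km².

104000 km²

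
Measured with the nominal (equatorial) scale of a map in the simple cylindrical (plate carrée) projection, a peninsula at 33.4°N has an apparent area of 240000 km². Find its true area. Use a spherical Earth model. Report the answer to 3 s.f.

Plate carrée maps x = Rλ, y = Rφ. The meridian scale is h = 1 and the parallel scale is k = 1/cos φ = sec φ.
Areal scale = h·k = 1 × sec φ; at 33.4°, h = 1.000, k = 1.198, so h·k = 1.198.
True area = apparent / (areal scale) = 240000 / 1.198 ≈ 200000 km².

200000 km²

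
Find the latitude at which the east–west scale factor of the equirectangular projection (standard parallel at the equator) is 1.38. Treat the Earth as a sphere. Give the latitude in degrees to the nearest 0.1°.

Plate carrée: h = 1, k = sec φ along parallels.
sec φ = 1.38  ⇒  cos φ = 0.7246  ⇒  φ ≈ 43.6°.

43.6°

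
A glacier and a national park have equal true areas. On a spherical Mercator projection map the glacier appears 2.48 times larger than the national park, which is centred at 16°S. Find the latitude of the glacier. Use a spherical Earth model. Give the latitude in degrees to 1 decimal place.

Mercator areal scale is sec²φ, so apparent-area ratio = sec²φ₁ / sec²φ₂ = cos²φ₂ / cos²φ₁.
cos²φ₂ / cos²φ₁ = 2.48  ⇒  cos φ₁ = cos 16° / √2.48 = 0.9613/1.575 = 0.6104.
φ₁ = arccos(0.6104) ≈ 52.4°.

52.4°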